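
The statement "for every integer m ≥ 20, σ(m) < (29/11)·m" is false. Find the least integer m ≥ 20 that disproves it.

m = 60

We need the least integer m ≥ 20 for which the claim fails.
The first 40 eligible values, up to m = 59, all satisfy the conclusion.
m = 60: σ(60) = 168; 168 ≥ 1740/11.
So m = 60 is the smallest counterexample.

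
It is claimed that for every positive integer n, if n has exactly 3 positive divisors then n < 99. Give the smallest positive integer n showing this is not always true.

We need the least positive integer n for which n has exactly 3 positive divisors but the claim fails.
n = 4: τ(4) = 3; 4 < 99.
n = 9: τ(9) = 3; 9 < 99.
n = 25: τ(25) = 3; 25 < 99.
n = 49: τ(49) = 3; 49 < 99.
n = 121: τ(121) = 3; 121 ≥ 99.

n = 121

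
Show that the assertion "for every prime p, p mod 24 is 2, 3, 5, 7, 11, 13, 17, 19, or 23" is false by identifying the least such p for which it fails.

For p = 2, 3, 5, 7, …, 61, 67, 71 the conclusion holds.
p = 73: 73 mod 24 = 1 — not in {2, 3, 5, 7, 11, 13, 17, 19, 23}.

p = 73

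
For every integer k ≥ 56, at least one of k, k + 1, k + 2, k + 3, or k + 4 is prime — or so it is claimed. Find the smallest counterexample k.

k = 62

Check each integer k ≥ 56 in order until k, k + 1, k + 2, k + 3, k + 4 are all composite.
For k = 56, 57, 58, 59, 60, 61 the conclusion holds.
k = 62: 62 = 2 × 31; 63 = 3 × 21; 64 = 2 × 32; 65 = 5 × 13; 66 = 2 × 33 — all composite.
Hence k = 62 is a counterexample.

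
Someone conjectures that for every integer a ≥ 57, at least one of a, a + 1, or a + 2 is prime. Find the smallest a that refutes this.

For a = 57, 58, 59, 60, 61 the conclusion holds.
a = 62: 62 = 2 × 31; 63 = 3 × 21; 64 = 2 × 32 — all composite.
Hence a = 62 is a counterexample.

a = 62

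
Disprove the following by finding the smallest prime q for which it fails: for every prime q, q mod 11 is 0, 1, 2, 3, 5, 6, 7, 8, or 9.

For q = 2, 3, 5, 7, …, 23, 29, 31 the conclusion holds.
q = 37: 37 mod 11 = 4 — not in {0, 1, 2, 3, 5, 6, 7, 8, 9}.

q = 37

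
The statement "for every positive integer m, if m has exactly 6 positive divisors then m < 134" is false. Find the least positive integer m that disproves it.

m = 147

Check each positive integer m in order until m has exactly 6 positive divisors but the claim fails.
For m = 12, 18, 20, 28, …, 116, 117, 124 the conclusion holds.
m = 147: τ(147) = 6; 147 ≥ 134.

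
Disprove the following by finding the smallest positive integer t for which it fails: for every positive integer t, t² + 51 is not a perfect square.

t = 7

For t = 1, 2, 3, 4, 5, 6 the conclusion holds.
t = 7: 7² + 51 = 100 = 10², a perfect square.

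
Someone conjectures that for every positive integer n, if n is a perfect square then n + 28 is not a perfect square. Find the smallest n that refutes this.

The first 5 eligible values, up to n = 25, all satisfy the conclusion.
n = 36: 36 = 6² and 36 + 28 = 64 = 8².

n = 36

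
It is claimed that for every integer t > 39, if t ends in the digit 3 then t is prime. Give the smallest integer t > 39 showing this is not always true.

t = 63

A counterexample is any integer t > 39 such that t ends in the digit 3 but t is not prime; we check each in order.
t = 43: 43 ends in 3 and is prime.
t = 53: 53 ends in 3 and is prime.
t = 63: 63 ends in 3; 63 = 3 × 21, composite.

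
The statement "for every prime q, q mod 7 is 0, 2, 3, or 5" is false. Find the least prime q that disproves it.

q = 11

We need the least prime q for which the claim fails.
q = 2: 2 mod 7 = 2.
q = 3: 3 mod 7 = 3.
q = 5: 5 mod 7 = 5.
q = 7: 7 mod 7 = 0.
q = 11: 11 mod 7 = 4 — not in {0, 2, 3, 5}.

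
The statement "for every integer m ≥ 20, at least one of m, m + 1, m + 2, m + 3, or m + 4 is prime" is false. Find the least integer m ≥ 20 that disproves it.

m = 24

For m = 20, 21, 22, 23 the conclusion holds.
m = 24: 24 = 2 × 12; 25 = 5 × 5; 26 = 2 × 13; 27 = 3 × 9; 28 = 2 × 14 — all composite.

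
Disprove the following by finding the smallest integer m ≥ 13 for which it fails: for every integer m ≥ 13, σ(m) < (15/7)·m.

The first 5 eligible values, up to m = 17, all satisfy the conclusion.
m = 18: σ(18) = 39; 39 ≥ 270/7.

m = 18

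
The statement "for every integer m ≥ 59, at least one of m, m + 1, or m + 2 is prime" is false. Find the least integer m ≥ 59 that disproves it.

m = 62

A counterexample is any integer m ≥ 59 such that m, m + 1, m + 2 are all composite; we check each in order.
m = 59: 59 is prime.
m = 60: 61 is prime.
m = 61: 61 is prime.
m = 62: 62 = 2 × 31; 63 = 3 × 21; 64 = 2 × 32 — all composite.
Hence m = 62 is a counterexample.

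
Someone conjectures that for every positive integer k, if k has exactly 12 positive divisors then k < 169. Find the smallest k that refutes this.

Check each positive integer k in order until k has exactly 12 positive divisors but the claim fails.
For k = 60, 72, 84, 90, …, 150, 156, 160 the conclusion holds.
k = 198: τ(198) = 12; 198 ≥ 169.

k = 198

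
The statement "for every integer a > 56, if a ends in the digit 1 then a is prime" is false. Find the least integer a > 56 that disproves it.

a = 81

For a = 61, 71 the conclusion holds.
a = 81: 81 ends in 1; 81 = 3 × 27, composite.
So a = 81 is the smallest counterexample.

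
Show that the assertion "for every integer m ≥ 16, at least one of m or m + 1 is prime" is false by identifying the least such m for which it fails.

m = 20

The first 4 eligible values, up to m = 19, all satisfy the conclusion.
m = 20: 20 = 2 × 10; 21 = 3 × 7 — both composite.
Hence m = 20 is a counterexample.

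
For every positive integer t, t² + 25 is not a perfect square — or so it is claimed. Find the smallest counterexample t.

t = 12

For t = 1, 2, 3, 4, …, 9, 10, 11 the conclusion holds.
t = 12: 12² + 25 = 169 = 13², a perfect square.
So t = 12 is the smallest counterexample.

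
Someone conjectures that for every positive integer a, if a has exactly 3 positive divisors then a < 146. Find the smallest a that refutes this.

a = 169

A counterexample is any positive integer a such that a has exactly 3 positive divisors but the claim fails; we check each in order.
a = 4: τ(4) = 3; 4 < 146.
a = 9: τ(9) = 3; 9 < 146.
a = 25: τ(25) = 3; 25 < 146.
a = 49: τ(49) = 3; 49 < 146.
a = 121: τ(121) = 3; 121 < 146.
a = 169: τ(169) = 3; 169 ≥ 146.
So a = 169 is the smallest counterexample.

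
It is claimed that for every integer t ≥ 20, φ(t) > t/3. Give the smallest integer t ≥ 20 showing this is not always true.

t = 24

t = 20: φ(20) = 8 and 20/3 = 20/3, so φ(20) > 20/3.
t = 21: φ(21) = 12 and 21/3 = 7, so φ(21) > 21/3.
t = 22: φ(22) = 10 and 22/3 = 22/3, so φ(22) > 22/3.
t = 23: φ(23) = 22 and 23/3 = 23/3, so φ(23) > 23/3.
t = 24: φ(24) = 8 and 24/3 = 8, so φ(24) ≤ 24/3.
So t = 24 is the smallest counterexample.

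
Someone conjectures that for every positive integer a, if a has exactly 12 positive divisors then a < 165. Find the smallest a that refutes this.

A counterexample is any positive integer a such that a has exactly 12 positive divisors but the claim fails; we check each in order.
The first 12 eligible values, up to a = 160, all satisfy the conclusion.
a = 198: τ(198) = 12; 198 ≥ 165.

a = 198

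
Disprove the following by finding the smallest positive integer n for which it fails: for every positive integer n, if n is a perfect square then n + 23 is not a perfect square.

n = 121

A counterexample is any positive integer n such that n is a perfect square but n + 23 is a perfect square; we check each in order.
The first 10 eligible values, up to n = 100, all satisfy the conclusion.
n = 121: 121 = 11² and 121 + 23 = 144 = 12².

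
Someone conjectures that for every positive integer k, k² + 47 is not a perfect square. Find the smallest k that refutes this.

k = 23

Check each positive integer k in order until k² + 47 is a perfect square.
For k = 1, 2, 3, 4, …, 20, 21, 22 the conclusion holds.
k = 23: 23² + 47 = 576 = 24², a perfect square.
So k = 23 is the smallest counterexample.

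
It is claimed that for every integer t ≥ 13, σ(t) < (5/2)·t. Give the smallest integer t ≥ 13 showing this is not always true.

t = 24

The first 11 eligible values, up to t = 23, all satisfy the conclusion.
t = 24: σ(24) = 60; 60 ≥ 60.
Thus t = 24 disproves the claim, and no smaller t works.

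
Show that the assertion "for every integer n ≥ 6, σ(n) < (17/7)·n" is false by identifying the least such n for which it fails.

For n = 6, 7, 8, 9, …, 21, 22, 23 the conclusion holds.
n = 24: σ(24) = 60; 60 ≥ 408/7.

n = 24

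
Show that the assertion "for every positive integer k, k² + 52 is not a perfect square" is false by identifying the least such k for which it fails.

k = 12

A counterexample is any positive integer k such that k² + 52 is a perfect square; we check each in order.
For k = 1, 2, 3, 4, …, 9, 10, 11 the conclusion holds.
k = 12: 12² + 52 = 196 = 14², a perfect square.
Thus k = 12 disproves the claim, and no smaller k works.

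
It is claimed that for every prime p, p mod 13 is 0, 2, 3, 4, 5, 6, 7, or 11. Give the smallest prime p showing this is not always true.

p = 23

A counterexample is any prime p such that the claim fails; we check each in order.
For p = 2, 3, 5, 7, 11, 13, 17, 19 the conclusion holds.
p = 23: 23 mod 13 = 10 — not in {0, 2, 3, 4, 5, 6, 7, 11}.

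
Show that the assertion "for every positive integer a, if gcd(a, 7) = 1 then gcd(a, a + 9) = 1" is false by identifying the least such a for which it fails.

a = 3

For a = 1, 2 the conclusion holds.
a = 3: gcd(3, 12) = 3.
Hence a = 3 is a counterexample.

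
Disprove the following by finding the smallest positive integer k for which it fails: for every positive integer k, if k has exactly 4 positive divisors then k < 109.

k = 111

We need the least positive integer k for which k has exactly 4 positive divisors but the claim fails.
The first 33 eligible values, up to k = 106, all satisfy the conclusion.
k = 111: τ(111) = 4; 111 ≥ 109.
So k = 111 is the smallest counterexample.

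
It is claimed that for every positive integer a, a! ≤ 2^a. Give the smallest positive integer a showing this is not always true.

a = 4

For a = 1, 2, 3 the conclusion holds.
a = 4: a! = 24 and 2^a = 16, so 24 > 16.
So a = 4 is the smallest counterexample.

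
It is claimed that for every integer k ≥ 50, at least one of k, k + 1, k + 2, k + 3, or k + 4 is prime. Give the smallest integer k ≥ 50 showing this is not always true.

k = 54

A counterexample is any integer k ≥ 50 such that k, k + 1, k + 2, k + 3, k + 4 are all composite; we check each in order.
k = 50: 53 is prime.
k = 51: 53 is prime.
k = 52: 53 is prime.
k = 53: 53 is prime.
k = 54: 54 = 2 × 27; 55 = 5 × 11; 56 = 2 × 28; 57 = 3 × 19; 58 = 2 × 29 — all composite.
Hence k = 54 is a counterexample.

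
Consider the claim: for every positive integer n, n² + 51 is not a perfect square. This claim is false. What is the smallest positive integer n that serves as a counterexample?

n = 7

n = 1: 1² + 51 = 52, not a perfect square.
n = 2: 2² + 51 = 55, not a perfect square.
n = 3: 3² + 51 = 60, not a perfect square.
n = 4: 4² + 51 = 67, not a perfect square.
n = 5: 5² + 51 = 76, not a perfect square.
n = 6: 6² + 51 = 87, not a perfect square.
n = 7: 7² + 51 = 100 = 10², a perfect square.
Hence n = 7 is a counterexample.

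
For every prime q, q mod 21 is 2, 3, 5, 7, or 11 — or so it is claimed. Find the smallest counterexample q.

A counterexample is any prime q such that the claim fails; we check each in order.
The first 5 eligible values, up to q = 11, all satisfy the conclusion.
q = 13: 13 mod 21 = 13 — not in {2, 3, 5, 7, 11}.
So q = 13 is the smallest counterexample.

q = 13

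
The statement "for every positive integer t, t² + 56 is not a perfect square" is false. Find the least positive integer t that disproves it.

t = 5

A counterexample is any positive integer t such that t² + 56 is a perfect square; we check each in order.
For t = 1, 2, 3, 4 the conclusion holds.
t = 5: 5² + 56 = 81 = 9², a perfect square.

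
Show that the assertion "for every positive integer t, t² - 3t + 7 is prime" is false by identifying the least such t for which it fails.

t = 6

A counterexample is any positive integer t such that t² - 3t + 7 is not prime; we check each in order.
t = 1: t² - 3t + 7 = 5, prime.
t = 2: t² - 3t + 7 = 5, prime.
t = 3: t² - 3t + 7 = 7, prime.
t = 4: t² - 3t + 7 = 11, prime.
t = 5: t² - 3t + 7 = 17, prime.
t = 6: t² - 3t + 7 = 25 = 5 × 5, composite.
Hence t = 6 is a counterexample.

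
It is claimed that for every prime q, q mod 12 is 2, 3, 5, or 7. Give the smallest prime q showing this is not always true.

q = 11

The first 4 eligible values, up to q = 7, all satisfy the conclusion.
q = 11: 11 mod 12 = 11 — not in {2, 3, 5, 7}.
Hence q = 11 is a counterexample.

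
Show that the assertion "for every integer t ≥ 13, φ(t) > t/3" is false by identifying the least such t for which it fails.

t = 18

We need the least integer t ≥ 13 for which the claim fails.
The first 5 eligible values, up to t = 17, all satisfy the conclusion.
t = 18: φ(18) = 6 and 18/3 = 6, so φ(18) ≤ 18/3.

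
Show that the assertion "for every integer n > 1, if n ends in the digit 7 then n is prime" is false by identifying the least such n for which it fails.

A counterexample is any integer n > 1 such that n ends in the digit 7 but n is not prime; we check each in order.
For n = 7, 17 the conclusion holds.
n = 27: 27 ends in 7; 27 = 3 × 9, composite.

n = 27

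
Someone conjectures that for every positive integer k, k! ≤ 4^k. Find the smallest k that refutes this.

k = 9

The first 8 eligible values, up to k = 8, all satisfy the conclusion.
k = 9: k! = 362880 and 4^k = 262144, so 362880 > 262144.
Hence k = 9 is a counterexample.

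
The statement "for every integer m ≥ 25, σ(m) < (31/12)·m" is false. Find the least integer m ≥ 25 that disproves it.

Check each integer m ≥ 25 in order until the claim fails.
For m = 25, 26, 27, 28, …, 45, 46, 47 the conclusion holds.
m = 48: σ(48) = 124; 124 ≥ 124.
So m = 48 is the smallest counterexample.

m = 48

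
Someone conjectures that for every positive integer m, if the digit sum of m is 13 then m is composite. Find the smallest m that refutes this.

m = 67

m = 49: digit sum 13; 49 is composite.
m = 58: digit sum 13; 58 is composite.
m = 67: digit sum 13; 67 is prime, not composite.
Hence m = 67 is a counterexample.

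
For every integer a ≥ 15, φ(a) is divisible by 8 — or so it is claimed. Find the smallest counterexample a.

A counterexample is any integer a ≥ 15 such that φ(a) is not divisible by 8; we check each in order.
a = 15: φ(15) = 8; 8 mod 8 = 0.
a = 16: φ(16) = 8; 8 mod 8 = 0.
a = 17: φ(17) = 16; 16 mod 8 = 0.
a = 18: φ(18) = 6; 6 mod 8 = 6.

a = 18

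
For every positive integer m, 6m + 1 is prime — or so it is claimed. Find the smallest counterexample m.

We need the least positive integer m for which 6m + 1 is not prime.
For m = 1, 2, 3 the conclusion holds.
m = 4: 6m + 1 = 25 = 5 × 5, composite.

m = 4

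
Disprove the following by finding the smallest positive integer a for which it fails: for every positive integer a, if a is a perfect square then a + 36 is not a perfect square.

a = 64

A counterexample is any positive integer a such that a is a perfect square but a + 36 is a perfect square; we check each in order.
a = 1: 1 + 36 = 37, not a perfect square.
a = 4: 4 + 36 = 40, not a perfect square.
a = 9: 9 + 36 = 45, not a perfect square.
a = 16: 16 + 36 = 52, not a perfect square.
a = 25: 25 + 36 = 61, not a perfect square.
a = 36: 36 + 36 = 72, not a perfect square.
a = 49: 49 + 36 = 85, not a perfect square.
a = 64: 64 = 8² and 64 + 36 = 100 = 10².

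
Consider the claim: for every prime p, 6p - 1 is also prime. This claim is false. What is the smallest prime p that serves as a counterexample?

We need the least prime p for which 6p - 1 is not prime.
p = 2: 6p - 1 = 11, prime.
p = 3: 6p - 1 = 17, prime.
p = 5: 6p - 1 = 29, prime.
p = 7: 6p - 1 = 41, prime.
p = 11: 6p - 1 = 65 = 5 × 13, not prime.
Thus p = 11 disproves the claim, and no smaller p works.

p = 11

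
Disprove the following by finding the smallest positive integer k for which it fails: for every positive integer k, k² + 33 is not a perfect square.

A counterexample is any positive integer k such that k² + 33 is a perfect square; we check each in order.
For k = 1, 2, 3 the conclusion holds.
k = 4: 4² + 33 = 49 = 7², a perfect square.

k = 4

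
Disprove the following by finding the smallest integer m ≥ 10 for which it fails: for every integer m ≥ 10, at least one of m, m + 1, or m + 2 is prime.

Check each integer m ≥ 10 in order until m, m + 1, m + 2 are all composite.
m = 10: 11 is prime.
m = 11: 11 is prime.
m = 12: 13 is prime.
m = 13: 13 is prime.
m = 14: 14 = 2 × 7; 15 = 3 × 5; 16 = 2 × 8 — all composite.
Hence m = 14 is a counterexample.

m = 14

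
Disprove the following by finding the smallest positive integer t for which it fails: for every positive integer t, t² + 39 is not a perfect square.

t = 5

Check each positive integer t in order until t² + 39 is a perfect square.
For t = 1, 2, 3, 4 the conclusion holds.
t = 5: 5² + 39 = 64 = 8², a perfect square.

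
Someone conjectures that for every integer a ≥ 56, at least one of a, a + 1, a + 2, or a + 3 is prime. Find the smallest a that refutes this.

a = 62

We need the least integer a ≥ 56 for which a, a + 1, a + 2, a + 3 are all composite.
a = 56: 59 is prime.
a = 57: 59 is prime.
a = 58: 59 is prime.
a = 59: 59 is prime.
a = 60: 61 is prime.
a = 61: 61 is prime.
a = 62: 62 = 2 × 31; 63 = 3 × 21; 64 = 2 × 32; 65 = 5 × 13 — all composite.
So a = 62 is the smallest counterexample.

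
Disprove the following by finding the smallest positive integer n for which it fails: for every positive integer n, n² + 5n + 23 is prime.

Check each positive integer n in order until n² + 5n + 23 is not prime.
The first 13 eligible values, up to n = 13, all satisfy the conclusion.
n = 14: n² + 5n + 23 = 289 = 17 × 17, composite.
Hence n = 14 is a counterexample.

n = 14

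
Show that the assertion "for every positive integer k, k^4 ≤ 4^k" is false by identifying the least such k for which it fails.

k = 3

For k = 1, 2 the conclusion holds.
k = 3: k^4 = 81 and 4^k = 64, so 81 > 64.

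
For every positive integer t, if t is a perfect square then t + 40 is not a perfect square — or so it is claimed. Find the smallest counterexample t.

t = 9

A counterexample is any positive integer t such that t is a perfect square but t + 40 is a perfect square; we check each in order.
For t = 1, 4 the conclusion holds.
t = 9: 9 = 3² and 9 + 40 = 49 = 7².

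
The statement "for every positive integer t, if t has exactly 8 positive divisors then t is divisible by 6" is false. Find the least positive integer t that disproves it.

t = 40

A counterexample is any positive integer t such that t has exactly 8 positive divisors but t is not divisible by 6; we check each in order.
For t = 24, 30 the conclusion holds.
t = 40: τ(40) = 8; 40 mod 6 = 4.
Hence t = 40 is a counterexample.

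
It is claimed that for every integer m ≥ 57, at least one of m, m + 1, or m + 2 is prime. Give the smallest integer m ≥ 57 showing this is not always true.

m = 62

We need the least integer m ≥ 57 for which m, m + 1, m + 2 are all composite.
For m = 57, 58, 59, 60, 61 the conclusion holds.
m = 62: 62 = 2 × 31; 63 = 3 × 21; 64 = 2 × 32 — all composite.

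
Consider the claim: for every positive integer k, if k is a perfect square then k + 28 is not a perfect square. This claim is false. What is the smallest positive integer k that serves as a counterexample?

k = 1: 1 + 28 = 29, not a perfect square.
k = 4: 4 + 28 = 32, not a perfect square.
k = 9: 9 + 28 = 37, not a perfect square.
k = 16: 16 + 28 = 44, not a perfect square.
k = 25: 25 + 28 = 53, not a perfect square.
k = 36: 36 = 6² and 36 + 28 = 64 = 8².

k = 36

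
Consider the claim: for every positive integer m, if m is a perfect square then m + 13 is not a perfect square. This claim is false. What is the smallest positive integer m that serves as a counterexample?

m = 36

For m = 1, 4, 9, 16, 25 the conclusion holds.
m = 36: 36 = 6² and 36 + 13 = 49 = 7².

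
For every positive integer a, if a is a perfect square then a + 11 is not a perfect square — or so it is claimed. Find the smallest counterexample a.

A counterexample is any positive integer a such that a is a perfect square but a + 11 is a perfect square; we check each in order.
For a = 1, 4, 9, 16 the conclusion holds.
a = 25: 25 = 5² and 25 + 11 = 36 = 6².
Thus a = 25 disproves the claim, and no smaller a works.

a = 25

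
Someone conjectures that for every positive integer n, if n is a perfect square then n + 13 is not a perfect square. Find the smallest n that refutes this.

The first 5 eligible values, up to n = 25, all satisfy the conclusion.
n = 36: 36 = 6² and 36 + 13 = 49 = 7².
So n = 36 is the smallest counterexample.

n = 36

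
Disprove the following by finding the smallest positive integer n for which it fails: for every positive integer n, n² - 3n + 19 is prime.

n = 18

Check each positive integer n in order until n² - 3n + 19 is not prime.
For n = 1, 2, 3, 4, …, 15, 16, 17 the conclusion holds.
n = 18: n² - 3n + 19 = 289 = 17 × 17, composite.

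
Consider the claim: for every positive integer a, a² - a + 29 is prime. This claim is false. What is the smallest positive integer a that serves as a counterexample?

A counterexample is any positive integer a such that a² - a + 29 is not prime; we check each in order.
For a = 1, 2 the conclusion holds.
a = 3: a² - a + 29 = 35 = 5 × 7, composite.
Hence a = 3 is a counterexample.

a = 3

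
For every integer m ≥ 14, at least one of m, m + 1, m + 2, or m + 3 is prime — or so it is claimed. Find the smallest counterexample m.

m = 24

A counterexample is any integer m ≥ 14 such that m, m + 1, m + 2, m + 3 are all composite; we check each in order.
For m = 14, 15, 16, 17, 18, 19, 20, 21, 22, 23 the conclusion holds.
m = 24: 24 = 2 × 12; 25 = 5 × 5; 26 = 2 × 13; 27 = 3 × 9 — all composite.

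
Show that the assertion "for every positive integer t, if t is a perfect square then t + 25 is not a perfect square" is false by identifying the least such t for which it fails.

A counterexample is any positive integer t such that t is a perfect square but t + 25 is a perfect square; we check each in order.
The first 11 eligible values, up to t = 121, all satisfy the conclusion.
t = 144: 144 = 12² and 144 + 25 = 169 = 13².
Thus t = 144 disproves the claim, and no smaller t works.

t = 144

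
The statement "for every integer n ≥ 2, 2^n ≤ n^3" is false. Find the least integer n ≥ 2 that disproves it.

We need the least integer n ≥ 2 for which 2^n > n^3.
n = 2: 2^n = 4 and n^3 = 8, so 4 ≤ 8.
n = 3: 2^n = 8 and n^3 = 27, so 8 ≤ 27.
n = 4: 2^n = 16 and n^3 = 64, so 16 ≤ 64.
n = 5: 2^n = 32 and n^3 = 125, so 32 ≤ 125.
n = 6: 2^n = 64 and n^3 = 216, so 64 ≤ 216.
n = 7: 2^n = 128 and n^3 = 343, so 128 ≤ 343.
n = 8: 2^n = 256 and n^3 = 512, so 256 ≤ 512.
n = 9: 2^n = 512 and n^3 = 729, so 512 ≤ 729.
n = 10: 2^n = 1024 and n^3 = 1000, so 1024 > 1000.
So n = 10 is the smallest counterexample.

n = 10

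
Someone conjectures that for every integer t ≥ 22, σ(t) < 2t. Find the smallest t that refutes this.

t = 24

We need the least integer t ≥ 22 for which the claim fails.
For t = 22, 23 the conclusion holds.
t = 24: σ(24) = 60; 60 ≥ 48.
Thus t = 24 disproves the claim, and no smaller t works.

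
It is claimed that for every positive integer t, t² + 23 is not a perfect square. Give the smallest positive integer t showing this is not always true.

We need the least positive integer t for which t² + 23 is a perfect square.
For t = 1, 2, 3, 4, 5, 6, 7, 8, 9, 10 the conclusion holds.
t = 11: 11² + 23 = 144 = 12², a perfect square.

t = 11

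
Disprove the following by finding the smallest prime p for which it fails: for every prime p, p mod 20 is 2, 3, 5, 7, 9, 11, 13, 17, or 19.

A counterexample is any prime p such that the claim fails; we check each in order.
For p = 2, 3, 5, 7, …, 29, 31, 37 the conclusion holds.
p = 41: 41 mod 20 = 1 — not in {2, 3, 5, 7, 9, 11, 13, 17, 19}.

p = 41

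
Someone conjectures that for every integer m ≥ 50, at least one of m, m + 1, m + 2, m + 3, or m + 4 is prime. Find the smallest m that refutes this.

m = 54

A counterexample is any integer m ≥ 50 such that m, m + 1, m + 2, m + 3, m + 4 are all composite; we check each in order.
The first 4 eligible values, up to m = 53, all satisfy the conclusion.
m = 54: 54 = 2 × 27; 55 = 5 × 11; 56 = 2 × 28; 57 = 3 × 19; 58 = 2 × 29 — all composite.
Hence m = 54 is a counterexample.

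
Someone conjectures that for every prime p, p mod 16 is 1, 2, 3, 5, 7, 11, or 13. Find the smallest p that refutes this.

We need the least prime p for which the claim fails.
The first 10 eligible values, up to p = 29, all satisfy the conclusion.
p = 31: 31 mod 16 = 15 — not in {1, 2, 3, 5, 7, 11, 13}.

p = 31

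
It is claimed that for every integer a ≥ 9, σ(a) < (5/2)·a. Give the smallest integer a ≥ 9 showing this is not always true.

a = 24

The first 15 eligible values, up to a = 23, all satisfy the conclusion.
a = 24: σ(24) = 60; 60 ≥ 60.
Thus a = 24 disproves the claim, and no smaller a works.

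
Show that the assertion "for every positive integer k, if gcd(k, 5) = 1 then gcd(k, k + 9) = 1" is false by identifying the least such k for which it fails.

We need the least positive integer k for which gcd(k, 5) = 1 but gcd(k, k + 9) > 1.
k = 1: gcd(1, 10) = 1.
k = 2: gcd(2, 11) = 1.
k = 3: gcd(3, 12) = 3.
So k = 3 is the smallest counterexample.

k = 3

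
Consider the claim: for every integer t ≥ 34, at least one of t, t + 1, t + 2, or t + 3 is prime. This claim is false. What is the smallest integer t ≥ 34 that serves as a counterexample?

For t = 34, 35, 36, 37, …, 45, 46, 47 the conclusion holds.
t = 48: 48 = 2 × 24; 49 = 7 × 7; 50 = 2 × 25; 51 = 3 × 17 — all composite.

t = 48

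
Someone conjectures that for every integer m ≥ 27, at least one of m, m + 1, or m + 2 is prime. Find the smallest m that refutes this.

Check each integer m ≥ 27 in order until m, m + 1, m + 2 are all composite.
The first 5 eligible values, up to m = 31, all satisfy the conclusion.
m = 32: 32 = 2 × 16; 33 = 3 × 11; 34 = 2 × 17 — all composite.

m = 32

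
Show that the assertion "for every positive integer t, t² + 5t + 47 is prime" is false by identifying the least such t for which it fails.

For t = 1, 2, 3, 4, …, 35, 36, 37 the conclusion holds.
t = 38: t² + 5t + 47 = 1681 = 41 × 41, composite.
Thus t = 38 disproves the claim, and no smaller t works.

t = 38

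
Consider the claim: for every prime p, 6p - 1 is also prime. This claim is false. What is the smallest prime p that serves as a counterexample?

A counterexample is any prime p such that 6p - 1 is not prime; we check each in order.
For p = 2, 3, 5, 7 the conclusion holds.
p = 11: 6p - 1 = 65 = 5 × 13, not prime.

p = 11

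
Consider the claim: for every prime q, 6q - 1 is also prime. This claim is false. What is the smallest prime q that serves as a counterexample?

We need the least prime q for which 6q - 1 is not prime.
For q = 2, 3, 5, 7 the conclusion holds.
q = 11: 6q - 1 = 65 = 5 × 13, not prime.
Thus q = 11 disproves the claim, and no smaller q works.

q = 11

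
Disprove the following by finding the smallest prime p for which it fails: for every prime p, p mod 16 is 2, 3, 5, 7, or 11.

p = 13

Check each prime p in order until the claim fails.
p = 2: 2 mod 16 = 2.
p = 3: 3 mod 16 = 3.
p = 5: 5 mod 16 = 5.
p = 7: 7 mod 16 = 7.
p = 11: 11 mod 16 = 11.
p = 13: 13 mod 16 = 13 — not in {2, 3, 5, 7, 11}.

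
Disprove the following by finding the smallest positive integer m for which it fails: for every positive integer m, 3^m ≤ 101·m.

The first 5 eligible values, up to m = 5, all satisfy the conclusion.
m = 6: 3^m = 729 and 101·m = 606, so 729 > 606.

m = 6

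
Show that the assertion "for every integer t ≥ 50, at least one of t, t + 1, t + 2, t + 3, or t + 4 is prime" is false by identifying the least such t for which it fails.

We need the least integer t ≥ 50 for which t, t + 1, t + 2, t + 3, t + 4 are all composite.
t = 50: 53 is prime.
t = 51: 53 is prime.
t = 52: 53 is prime.
t = 53: 53 is prime.
t = 54: 54 = 2 × 27; 55 = 5 × 11; 56 = 2 × 28; 57 = 3 × 19; 58 = 2 × 29 — all composite.

t = 54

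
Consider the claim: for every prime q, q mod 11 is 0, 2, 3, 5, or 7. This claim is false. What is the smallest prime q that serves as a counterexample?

q = 17

Check each prime q in order until the claim fails.
For q = 2, 3, 5, 7, 11, 13 the conclusion holds.
q = 17: 17 mod 11 = 6 — not in {0, 2, 3, 5, 7}.
Thus q = 17 disproves the claim, and no smaller q works.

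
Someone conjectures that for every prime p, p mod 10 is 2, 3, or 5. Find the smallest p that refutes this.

p = 7

A counterexample is any prime p such that the claim fails; we check each in order.
For p = 2, 3, 5 the conclusion holds.
p = 7: 7 mod 10 = 7 — not in {2, 3, 5}.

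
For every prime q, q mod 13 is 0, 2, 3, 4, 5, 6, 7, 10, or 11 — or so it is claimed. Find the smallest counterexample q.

We need the least prime q for which the claim fails.
For q = 2, 3, 5, 7, …, 37, 41, 43 the conclusion holds.
q = 47: 47 mod 13 = 8 — not in {0, 2, 3, 4, 5, 6, 7, 10, 11}.
Hence q = 47 is a counterexample.

q = 47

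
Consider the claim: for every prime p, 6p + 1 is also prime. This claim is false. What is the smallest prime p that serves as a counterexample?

For p = 2, 3, 5, 7, 11, 13, 17 the conclusion holds.
p = 19: 6p + 1 = 115 = 5 × 23, not prime.
So p = 19 is the smallest counterexample.

p = 19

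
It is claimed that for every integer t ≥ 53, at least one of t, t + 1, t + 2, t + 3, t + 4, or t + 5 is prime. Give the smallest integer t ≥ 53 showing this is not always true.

t = 90

A counterexample is any integer t ≥ 53 such that t, t + 1, t + 2, t + 3, t + 4, t + 5 are all composite; we check each in order.
For t = 53, 54, 55, 56, …, 87, 88, 89 the conclusion holds.
t = 90: 90 = 2 × 45; 91 = 7 × 13; 92 = 2 × 46; 93 = 3 × 31; 94 = 2 × 47; 95 = 5 × 19 — all composite.
Thus t = 90 disproves the claim, and no smaller t works.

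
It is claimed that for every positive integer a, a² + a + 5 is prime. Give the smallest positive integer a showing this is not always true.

a = 4

A counterexample is any positive integer a such that a² + a + 5 is not prime; we check each in order.
a = 1: a² + a + 5 = 7, prime.
a = 2: a² + a + 5 = 11, prime.
a = 3: a² + a + 5 = 17, prime.
a = 4: a² + a + 5 = 25 = 5 × 5, composite.
Hence a = 4 is a counterexample.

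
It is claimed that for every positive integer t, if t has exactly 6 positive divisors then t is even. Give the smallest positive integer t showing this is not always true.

We need the least positive integer t for which t has exactly 6 positive divisors but t is odd.
For t = 12, 18, 20, 28, 32, 44 the conclusion holds.
t = 45: divisors of 45: 1, 3, 5, 9, 15, 45; 45 is odd.

t = 45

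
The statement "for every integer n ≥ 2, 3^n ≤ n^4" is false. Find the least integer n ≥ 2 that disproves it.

A counterexample is any integer n ≥ 2 such that 3^n > n^4; we check each in order.
n = 2: 3^n = 9 and n^4 = 16, so 9 ≤ 16.
n = 3: 3^n = 27 and n^4 = 81, so 27 ≤ 81.
n = 4: 3^n = 81 and n^4 = 256, so 81 ≤ 256.
n = 5: 3^n = 243 and n^4 = 625, so 243 ≤ 625.
n = 6: 3^n = 729 and n^4 = 1296, so 729 ≤ 1296.
n = 7: 3^n = 2187 and n^4 = 2401, so 2187 ≤ 2401.
n = 8: 3^n = 6561 and n^4 = 4096, so 6561 > 4096.

n = 8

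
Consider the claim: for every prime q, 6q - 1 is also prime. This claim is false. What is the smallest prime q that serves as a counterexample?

q = 11

A counterexample is any prime q such that 6q - 1 is not prime; we check each in order.
The first 4 eligible values, up to q = 7, all satisfy the conclusion.
q = 11: 6q - 1 = 65 = 5 × 13, not prime.
So q = 11 is the smallest counterexample.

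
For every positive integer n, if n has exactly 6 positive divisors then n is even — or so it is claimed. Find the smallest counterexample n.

n = 45

A counterexample is any positive integer n such that n has exactly 6 positive divisors but n is odd; we check each in order.
n = 12: divisors of 12: 1, 2, 3, 4, 6, 12; 12 is even.
n = 18: divisors of 18: 1, 2, 3, 6, 9, 18; 18 is even.
n = 20: divisors of 20: 1, 2, 4, 5, 10, 20; 20 is even.
n = 28: divisors of 28: 1, 2, 4, 7, 14, 28; 28 is even.
n = 32: divisors of 32: 1, 2, 4, 8, 16, 32; 32 is even.
n = 44: divisors of 44: 1, 2, 4, 11, 22, 44; 44 is even.
n = 45: divisors of 45: 1, 3, 5, 9, 15, 45; 45 is odd.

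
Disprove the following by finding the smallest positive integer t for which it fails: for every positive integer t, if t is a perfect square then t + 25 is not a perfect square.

t = 144

A counterexample is any positive integer t such that t is a perfect square but t + 25 is a perfect square; we check each in order.
For t = 1, 4, 9, 16, …, 81, 100, 121 the conclusion holds.
t = 144: 144 = 12² and 144 + 25 = 169 = 13².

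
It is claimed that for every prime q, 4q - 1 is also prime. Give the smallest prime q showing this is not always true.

We need the least prime q for which 4q - 1 is not prime.
For q = 2, 3, 5 the conclusion holds.
q = 7: 4q - 1 = 27 = 3 × 9, not prime.
So q = 7 is the smallest counterexample.

q = 7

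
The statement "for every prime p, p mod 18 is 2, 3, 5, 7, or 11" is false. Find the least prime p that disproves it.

p = 13

p = 2: 2 mod 18 = 2.
p = 3: 3 mod 18 = 3.
p = 5: 5 mod 18 = 5.
p = 7: 7 mod 18 = 7.
p = 11: 11 mod 18 = 11.
p = 13: 13 mod 18 = 13 — not in {2, 3, 5, 7, 11}.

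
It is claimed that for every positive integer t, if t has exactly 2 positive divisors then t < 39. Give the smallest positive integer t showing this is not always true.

A counterexample is any positive integer t such that t has exactly 2 positive divisors but the claim fails; we check each in order.
For t = 2, 3, 5, 7, …, 29, 31, 37 the conclusion holds.
t = 41: τ(41) = 2; 41 ≥ 39.

t = 41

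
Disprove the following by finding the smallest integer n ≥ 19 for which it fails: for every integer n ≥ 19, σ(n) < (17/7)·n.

Check each integer n ≥ 19 in order until the claim fails.
For n = 19, 20, 21, 22, 23 the conclusion holds.
n = 24: σ(24) = 60; 60 ≥ 408/7.
So n = 24 is the smallest counterexample.

n = 24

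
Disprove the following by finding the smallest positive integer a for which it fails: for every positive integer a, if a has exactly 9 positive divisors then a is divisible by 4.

a = 225

A counterexample is any positive integer a such that a has exactly 9 positive divisors but a is not divisible by 4; we check each in order.
For a = 36, 100, 196 the conclusion holds.
a = 225: τ(225) = 9; 225 mod 4 = 1.
Thus a = 225 disproves the claim, and no smaller a works.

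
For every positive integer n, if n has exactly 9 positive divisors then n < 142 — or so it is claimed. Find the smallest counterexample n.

n = 196

For n = 36, 100 the conclusion holds.
n = 196: τ(196) = 9; 196 ≥ 142.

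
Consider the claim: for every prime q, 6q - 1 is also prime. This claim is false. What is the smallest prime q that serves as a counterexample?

The first 4 eligible values, up to q = 7, all satisfy the conclusion.
q = 11: 6q - 1 = 65 = 5 × 13, not prime.
Hence q = 11 is a counterexample.

q = 11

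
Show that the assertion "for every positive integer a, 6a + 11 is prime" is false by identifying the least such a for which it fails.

a = 4

a = 1: 6a + 11 = 17, prime.
a = 2: 6a + 11 = 23, prime.
a = 3: 6a + 11 = 29, prime.
a = 4: 6a + 11 = 35 = 5 × 7, composite.
Hence a = 4 is a counterexample.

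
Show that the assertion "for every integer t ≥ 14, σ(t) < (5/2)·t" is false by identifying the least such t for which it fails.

For t = 14, 15, 16, 17, 18, 19, 20, 21, 22, 23 the conclusion holds.
t = 24: σ(24) = 60; 60 ≥ 60.
Thus t = 24 disproves the claim, and no smaller t works.

t = 24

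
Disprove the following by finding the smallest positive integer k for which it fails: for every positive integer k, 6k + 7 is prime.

We need the least positive integer k for which 6k + 7 is not prime.
k = 1: 6k + 7 = 13, prime.
k = 2: 6k + 7 = 19, prime.
k = 3: 6k + 7 = 25 = 5 × 5, composite.
Hence k = 3 is a counterexample.

k = 3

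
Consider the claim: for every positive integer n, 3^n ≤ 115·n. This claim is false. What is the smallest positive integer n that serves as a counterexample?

n = 6

A counterexample is any positive integer n such that 3^n > 115·n; we check each in order.
n = 1: 3^n = 3 and 115·n = 115, so 3 ≤ 115.
n = 2: 3^n = 9 and 115·n = 230, so 9 ≤ 230.
n = 3: 3^n = 27 and 115·n = 345, so 27 ≤ 345.
n = 4: 3^n = 81 and 115·n = 460, so 81 ≤ 460.
n = 5: 3^n = 243 and 115·n = 575, so 243 ≤ 575.
n = 6: 3^n = 729 and 115·n = 690, so 729 > 690.
Hence n = 6 is a counterexample.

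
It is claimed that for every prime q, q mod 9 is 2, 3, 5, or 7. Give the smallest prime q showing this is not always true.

We need the least prime q for which the claim fails.
The first 5 eligible values, up to q = 11, all satisfy the conclusion.
q = 13: 13 mod 9 = 4 — not in {2, 3, 5, 7}.
Hence q = 13 is a counterexample.

q = 13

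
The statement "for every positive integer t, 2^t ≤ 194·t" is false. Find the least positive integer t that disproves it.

t = 12

Check each positive integer t in order until 2^t > 194·t.
The first 11 eligible values, up to t = 11, all satisfy the conclusion.
t = 12: 2^t = 4096 and 194·t = 2328, so 4096 > 2328.
Thus t = 12 disproves the claim, and no smaller t works.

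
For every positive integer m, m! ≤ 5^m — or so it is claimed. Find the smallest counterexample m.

m = 12

Check each positive integer m in order until m! > 5^m.
For m = 1, 2, 3, 4, …, 9, 10, 11 the conclusion holds.
m = 12: m! = 479001600 and 5^m = 244140625, so 479001600 > 244140625.
Thus m = 12 disproves the claim, and no smaller m works.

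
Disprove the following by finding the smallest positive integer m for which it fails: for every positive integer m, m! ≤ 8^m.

The first 19 eligible values, up to m = 19, all satisfy the conclusion.
m = 20: m! = 2432902008176640000 and 8^m = 1152921504606846976, so 2432902008176640000 > 1152921504606846976.
So m = 20 is the smallest counterexample.

m = 20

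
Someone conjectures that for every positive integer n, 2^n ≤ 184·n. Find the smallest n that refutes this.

Check each positive integer n in order until 2^n > 184·n.
The first 10 eligible values, up to n = 10, all satisfy the conclusion.
n = 11: 2^n = 2048 and 184·n = 2024, so 2048 > 2024.
Hence n = 11 is a counterexample.

n = 11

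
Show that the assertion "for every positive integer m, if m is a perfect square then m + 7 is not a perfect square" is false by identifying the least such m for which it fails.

m = 9

For m = 1, 4 the conclusion holds.
m = 9: 9 = 3² and 9 + 7 = 16 = 4².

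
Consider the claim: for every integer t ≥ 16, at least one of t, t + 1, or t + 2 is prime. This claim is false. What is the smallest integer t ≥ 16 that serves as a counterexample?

t = 20

The first 4 eligible values, up to t = 19, all satisfy the conclusion.
t = 20: 20 = 2 × 10; 21 = 3 × 7; 22 = 2 × 11 — all composite.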